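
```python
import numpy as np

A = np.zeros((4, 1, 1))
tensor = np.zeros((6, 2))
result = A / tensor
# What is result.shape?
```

(4, 6, 2)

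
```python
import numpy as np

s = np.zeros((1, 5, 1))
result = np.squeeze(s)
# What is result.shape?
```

(5,)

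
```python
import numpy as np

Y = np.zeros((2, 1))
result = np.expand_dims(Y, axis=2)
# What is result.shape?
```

(2, 1, 1)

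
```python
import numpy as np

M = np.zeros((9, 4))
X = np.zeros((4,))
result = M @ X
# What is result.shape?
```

(9,)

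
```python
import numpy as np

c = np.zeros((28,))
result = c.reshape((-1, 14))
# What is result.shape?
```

(2, 14)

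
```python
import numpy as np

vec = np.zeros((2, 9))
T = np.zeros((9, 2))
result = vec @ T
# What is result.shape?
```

(2, 2)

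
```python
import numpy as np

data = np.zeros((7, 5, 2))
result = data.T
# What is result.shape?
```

(2, 5, 7)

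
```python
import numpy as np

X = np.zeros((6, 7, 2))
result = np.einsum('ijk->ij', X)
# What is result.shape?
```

(6, 7)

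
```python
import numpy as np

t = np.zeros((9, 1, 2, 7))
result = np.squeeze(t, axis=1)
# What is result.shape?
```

(9, 2, 7)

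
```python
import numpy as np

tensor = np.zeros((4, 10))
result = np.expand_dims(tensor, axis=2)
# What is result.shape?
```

(4, 10, 1)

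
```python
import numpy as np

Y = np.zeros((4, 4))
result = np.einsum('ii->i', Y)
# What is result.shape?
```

(4,)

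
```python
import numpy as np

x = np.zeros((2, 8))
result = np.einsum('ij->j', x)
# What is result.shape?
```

(8,)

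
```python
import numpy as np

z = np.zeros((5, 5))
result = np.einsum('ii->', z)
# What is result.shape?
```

()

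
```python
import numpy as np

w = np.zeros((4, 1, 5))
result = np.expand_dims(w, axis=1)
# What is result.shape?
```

(4, 1, 1, 5)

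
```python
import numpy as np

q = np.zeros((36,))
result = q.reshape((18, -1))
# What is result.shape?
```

(18, 2)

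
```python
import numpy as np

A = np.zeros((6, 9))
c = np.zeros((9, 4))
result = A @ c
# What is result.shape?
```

(6, 4)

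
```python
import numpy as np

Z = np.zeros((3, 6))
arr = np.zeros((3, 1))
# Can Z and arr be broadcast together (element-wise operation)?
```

Yes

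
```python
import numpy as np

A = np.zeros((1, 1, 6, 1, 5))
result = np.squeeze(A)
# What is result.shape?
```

(6, 5)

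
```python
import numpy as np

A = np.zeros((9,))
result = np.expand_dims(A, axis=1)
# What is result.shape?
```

(9, 1)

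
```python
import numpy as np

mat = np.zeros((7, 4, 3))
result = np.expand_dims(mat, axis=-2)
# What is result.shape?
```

(7, 4, 1, 3)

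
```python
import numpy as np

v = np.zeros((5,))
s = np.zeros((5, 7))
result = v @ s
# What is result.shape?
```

(7,)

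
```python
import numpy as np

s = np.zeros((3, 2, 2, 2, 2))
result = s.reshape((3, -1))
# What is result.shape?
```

(3, 16)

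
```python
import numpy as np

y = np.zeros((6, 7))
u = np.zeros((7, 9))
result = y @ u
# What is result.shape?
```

(6, 9)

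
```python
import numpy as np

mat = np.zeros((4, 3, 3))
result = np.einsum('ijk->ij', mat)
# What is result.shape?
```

(4, 3)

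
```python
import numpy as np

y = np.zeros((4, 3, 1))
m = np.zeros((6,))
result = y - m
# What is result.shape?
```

(4, 3, 6)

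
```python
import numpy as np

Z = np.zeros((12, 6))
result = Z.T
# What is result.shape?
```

(6, 12)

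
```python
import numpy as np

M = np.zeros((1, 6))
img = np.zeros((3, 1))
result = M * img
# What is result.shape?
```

(3, 6)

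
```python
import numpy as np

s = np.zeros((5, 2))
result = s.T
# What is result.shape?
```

(2, 5)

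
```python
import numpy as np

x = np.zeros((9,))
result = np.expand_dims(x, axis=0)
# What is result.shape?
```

(1, 9)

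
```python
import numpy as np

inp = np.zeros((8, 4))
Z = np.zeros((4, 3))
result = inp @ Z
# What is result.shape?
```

(8, 3)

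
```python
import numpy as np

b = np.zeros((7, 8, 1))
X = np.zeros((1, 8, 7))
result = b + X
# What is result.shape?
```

(7, 8, 7)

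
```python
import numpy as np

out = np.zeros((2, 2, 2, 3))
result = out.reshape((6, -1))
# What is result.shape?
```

(6, 4)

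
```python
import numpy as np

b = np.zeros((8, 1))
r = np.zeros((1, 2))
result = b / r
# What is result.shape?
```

(8, 2)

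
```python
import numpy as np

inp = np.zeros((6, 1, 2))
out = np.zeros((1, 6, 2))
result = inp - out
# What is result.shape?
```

(6, 6, 2)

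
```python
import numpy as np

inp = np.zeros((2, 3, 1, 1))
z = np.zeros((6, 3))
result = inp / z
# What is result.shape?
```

(2, 3, 6, 3)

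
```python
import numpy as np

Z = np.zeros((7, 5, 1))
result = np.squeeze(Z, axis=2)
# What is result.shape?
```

(7, 5)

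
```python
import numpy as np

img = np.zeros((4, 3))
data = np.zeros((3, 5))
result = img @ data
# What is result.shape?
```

(4, 5)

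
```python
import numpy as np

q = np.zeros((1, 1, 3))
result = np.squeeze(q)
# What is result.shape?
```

(3,)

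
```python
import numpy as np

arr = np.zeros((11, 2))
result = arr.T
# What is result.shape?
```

(2, 11)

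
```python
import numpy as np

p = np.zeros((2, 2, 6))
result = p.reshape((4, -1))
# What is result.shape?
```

(4, 6)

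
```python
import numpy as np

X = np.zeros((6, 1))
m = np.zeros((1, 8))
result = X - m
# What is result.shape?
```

(6, 8)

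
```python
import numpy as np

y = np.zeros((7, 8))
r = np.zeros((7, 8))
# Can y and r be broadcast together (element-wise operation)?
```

Yes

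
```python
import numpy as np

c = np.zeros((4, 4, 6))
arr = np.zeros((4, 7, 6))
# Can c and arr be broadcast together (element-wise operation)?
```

No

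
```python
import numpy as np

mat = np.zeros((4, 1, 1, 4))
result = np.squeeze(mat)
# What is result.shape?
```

(4, 4)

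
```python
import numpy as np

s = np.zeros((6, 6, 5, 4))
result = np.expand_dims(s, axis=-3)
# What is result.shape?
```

(6, 6, 1, 5, 4)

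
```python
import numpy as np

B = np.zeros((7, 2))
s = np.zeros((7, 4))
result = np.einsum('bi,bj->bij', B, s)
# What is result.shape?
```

(7, 2, 4)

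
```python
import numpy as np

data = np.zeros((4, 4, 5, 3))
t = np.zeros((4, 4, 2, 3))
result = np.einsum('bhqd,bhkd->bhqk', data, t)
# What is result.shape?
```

(4, 4, 5, 2)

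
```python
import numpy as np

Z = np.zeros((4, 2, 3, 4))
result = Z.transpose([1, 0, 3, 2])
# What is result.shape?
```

(2, 4, 4, 3)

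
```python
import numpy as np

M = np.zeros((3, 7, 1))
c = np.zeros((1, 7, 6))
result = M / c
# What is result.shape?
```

(3, 7, 6)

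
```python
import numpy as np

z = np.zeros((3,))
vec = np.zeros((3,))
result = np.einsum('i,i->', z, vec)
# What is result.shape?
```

()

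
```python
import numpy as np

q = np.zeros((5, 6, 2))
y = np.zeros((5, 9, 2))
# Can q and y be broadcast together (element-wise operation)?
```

No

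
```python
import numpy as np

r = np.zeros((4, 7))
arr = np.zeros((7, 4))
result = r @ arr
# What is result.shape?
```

(4, 4)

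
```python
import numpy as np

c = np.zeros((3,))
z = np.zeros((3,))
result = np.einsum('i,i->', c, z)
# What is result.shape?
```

()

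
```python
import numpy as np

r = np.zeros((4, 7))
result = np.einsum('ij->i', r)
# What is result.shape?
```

(4,)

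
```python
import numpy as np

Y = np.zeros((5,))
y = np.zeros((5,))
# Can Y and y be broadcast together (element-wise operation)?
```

Yes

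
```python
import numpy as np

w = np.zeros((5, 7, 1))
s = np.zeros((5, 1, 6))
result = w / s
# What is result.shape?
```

(5, 7, 6)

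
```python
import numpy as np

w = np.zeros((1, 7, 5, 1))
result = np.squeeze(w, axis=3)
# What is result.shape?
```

(1, 7, 5)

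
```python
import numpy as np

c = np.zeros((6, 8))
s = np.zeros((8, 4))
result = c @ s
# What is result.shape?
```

(6, 4)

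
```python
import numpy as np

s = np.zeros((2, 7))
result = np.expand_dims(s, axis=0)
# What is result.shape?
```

(1, 2, 7)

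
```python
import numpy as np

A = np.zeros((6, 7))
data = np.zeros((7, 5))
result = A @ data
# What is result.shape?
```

(6, 5)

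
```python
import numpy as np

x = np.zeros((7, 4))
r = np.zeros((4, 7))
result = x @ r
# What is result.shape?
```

(7, 7)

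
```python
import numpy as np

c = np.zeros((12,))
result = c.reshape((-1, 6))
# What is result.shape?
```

(2, 6)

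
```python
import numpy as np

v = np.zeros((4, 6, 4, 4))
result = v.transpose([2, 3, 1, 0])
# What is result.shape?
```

(4, 4, 6, 4)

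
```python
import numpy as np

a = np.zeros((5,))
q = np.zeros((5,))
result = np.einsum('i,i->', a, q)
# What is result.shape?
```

()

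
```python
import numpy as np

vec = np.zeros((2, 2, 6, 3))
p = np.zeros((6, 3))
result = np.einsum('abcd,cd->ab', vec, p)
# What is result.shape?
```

(2, 2)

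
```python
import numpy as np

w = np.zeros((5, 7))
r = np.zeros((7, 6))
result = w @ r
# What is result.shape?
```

(5, 6)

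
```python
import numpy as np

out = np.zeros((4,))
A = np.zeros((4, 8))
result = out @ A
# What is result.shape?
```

(8,)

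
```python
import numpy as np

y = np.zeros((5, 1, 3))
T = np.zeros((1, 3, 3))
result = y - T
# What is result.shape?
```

(5, 3, 3)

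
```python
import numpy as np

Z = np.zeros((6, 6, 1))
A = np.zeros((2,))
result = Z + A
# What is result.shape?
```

(6, 6, 2)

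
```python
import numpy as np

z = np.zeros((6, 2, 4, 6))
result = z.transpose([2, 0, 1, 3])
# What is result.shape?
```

(4, 6, 2, 6)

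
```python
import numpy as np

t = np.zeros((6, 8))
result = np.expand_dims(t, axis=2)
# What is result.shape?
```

(6, 8, 1)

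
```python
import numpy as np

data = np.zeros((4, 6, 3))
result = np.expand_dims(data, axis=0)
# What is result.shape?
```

(1, 4, 6, 3)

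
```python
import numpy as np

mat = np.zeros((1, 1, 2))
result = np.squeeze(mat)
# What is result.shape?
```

(2,)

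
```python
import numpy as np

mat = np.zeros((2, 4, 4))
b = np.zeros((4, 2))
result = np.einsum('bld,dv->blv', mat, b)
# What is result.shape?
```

(2, 4, 2)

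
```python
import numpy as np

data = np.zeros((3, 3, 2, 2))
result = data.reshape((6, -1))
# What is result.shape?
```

(6, 6)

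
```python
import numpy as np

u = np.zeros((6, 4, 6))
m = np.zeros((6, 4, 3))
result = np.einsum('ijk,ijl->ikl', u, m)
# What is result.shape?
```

(6, 6, 3)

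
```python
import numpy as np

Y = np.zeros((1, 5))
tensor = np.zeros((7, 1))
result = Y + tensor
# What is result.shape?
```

(7, 5)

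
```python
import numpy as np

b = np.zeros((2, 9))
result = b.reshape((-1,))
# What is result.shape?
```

(18,)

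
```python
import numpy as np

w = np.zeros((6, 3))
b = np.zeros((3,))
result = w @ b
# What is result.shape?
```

(6,)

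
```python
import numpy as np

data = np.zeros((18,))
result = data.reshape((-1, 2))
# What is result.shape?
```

(9, 2)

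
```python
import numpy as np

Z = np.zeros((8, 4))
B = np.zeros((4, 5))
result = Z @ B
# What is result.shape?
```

(8, 5)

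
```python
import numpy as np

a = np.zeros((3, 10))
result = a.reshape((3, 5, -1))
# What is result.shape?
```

(3, 5, 2)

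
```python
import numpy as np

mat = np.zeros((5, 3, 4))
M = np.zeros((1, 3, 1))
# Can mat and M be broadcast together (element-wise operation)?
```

Yes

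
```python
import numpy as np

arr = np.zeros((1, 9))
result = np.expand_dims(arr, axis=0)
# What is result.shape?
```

(1, 1, 9)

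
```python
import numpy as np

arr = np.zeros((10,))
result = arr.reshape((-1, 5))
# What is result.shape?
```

(2, 5)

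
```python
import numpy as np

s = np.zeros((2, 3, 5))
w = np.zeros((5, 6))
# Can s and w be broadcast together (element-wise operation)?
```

No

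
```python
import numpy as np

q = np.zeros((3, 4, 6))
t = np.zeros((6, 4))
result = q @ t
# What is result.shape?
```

(3, 4, 4)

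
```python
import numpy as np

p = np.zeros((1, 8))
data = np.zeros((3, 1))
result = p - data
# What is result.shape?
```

(3, 8)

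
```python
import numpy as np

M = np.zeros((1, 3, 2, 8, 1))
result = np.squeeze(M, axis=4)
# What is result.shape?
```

(1, 3, 2, 8)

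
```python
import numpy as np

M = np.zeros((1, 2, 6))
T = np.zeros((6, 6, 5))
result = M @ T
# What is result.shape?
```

(6, 2, 5)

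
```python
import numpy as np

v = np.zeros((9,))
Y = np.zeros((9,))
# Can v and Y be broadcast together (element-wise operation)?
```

Yes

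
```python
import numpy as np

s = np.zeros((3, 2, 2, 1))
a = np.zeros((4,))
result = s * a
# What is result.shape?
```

(3, 2, 2, 4)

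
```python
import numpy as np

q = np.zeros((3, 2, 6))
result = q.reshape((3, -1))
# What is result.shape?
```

(3, 12)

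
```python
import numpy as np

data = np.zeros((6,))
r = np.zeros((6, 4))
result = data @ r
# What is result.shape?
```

(4,)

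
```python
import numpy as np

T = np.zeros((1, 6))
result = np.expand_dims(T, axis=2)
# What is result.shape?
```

(1, 6, 1)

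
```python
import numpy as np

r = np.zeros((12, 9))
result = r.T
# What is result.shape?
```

(9, 12)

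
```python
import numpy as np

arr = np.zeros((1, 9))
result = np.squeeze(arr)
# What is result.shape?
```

(9,)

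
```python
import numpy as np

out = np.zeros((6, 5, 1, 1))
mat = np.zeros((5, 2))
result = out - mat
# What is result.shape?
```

(6, 5, 5, 2)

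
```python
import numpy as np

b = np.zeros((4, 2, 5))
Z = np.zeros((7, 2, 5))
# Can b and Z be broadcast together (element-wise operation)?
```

No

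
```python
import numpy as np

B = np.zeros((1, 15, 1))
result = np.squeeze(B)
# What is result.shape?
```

(15,)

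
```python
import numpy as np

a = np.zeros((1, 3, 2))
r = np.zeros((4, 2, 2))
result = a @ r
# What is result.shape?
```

(4, 3, 2)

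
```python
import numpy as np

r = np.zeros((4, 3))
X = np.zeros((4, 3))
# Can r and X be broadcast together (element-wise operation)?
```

Yes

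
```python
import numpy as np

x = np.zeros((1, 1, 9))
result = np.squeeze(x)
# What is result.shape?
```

(9,)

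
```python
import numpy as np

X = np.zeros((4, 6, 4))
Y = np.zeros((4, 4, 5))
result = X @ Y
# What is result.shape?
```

(4, 6, 5)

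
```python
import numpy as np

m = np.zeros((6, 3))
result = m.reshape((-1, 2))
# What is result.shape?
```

(9, 2)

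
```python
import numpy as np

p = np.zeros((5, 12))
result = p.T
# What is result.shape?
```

(12, 5)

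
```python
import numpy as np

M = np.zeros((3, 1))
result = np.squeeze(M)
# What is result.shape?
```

(3,)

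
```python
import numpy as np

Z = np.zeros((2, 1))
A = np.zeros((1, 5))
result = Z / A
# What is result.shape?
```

(2, 5)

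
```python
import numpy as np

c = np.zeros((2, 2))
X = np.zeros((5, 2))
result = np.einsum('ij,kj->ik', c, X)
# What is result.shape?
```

(2, 5)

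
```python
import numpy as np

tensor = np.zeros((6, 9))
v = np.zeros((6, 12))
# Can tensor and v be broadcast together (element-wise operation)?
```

No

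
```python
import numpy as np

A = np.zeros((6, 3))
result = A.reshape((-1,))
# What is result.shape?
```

(18,)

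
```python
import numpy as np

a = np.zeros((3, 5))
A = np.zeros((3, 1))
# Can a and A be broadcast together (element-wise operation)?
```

Yes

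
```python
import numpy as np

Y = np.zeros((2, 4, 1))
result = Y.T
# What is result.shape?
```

(1, 4, 2)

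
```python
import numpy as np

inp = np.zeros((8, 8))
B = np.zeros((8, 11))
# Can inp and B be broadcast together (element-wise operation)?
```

No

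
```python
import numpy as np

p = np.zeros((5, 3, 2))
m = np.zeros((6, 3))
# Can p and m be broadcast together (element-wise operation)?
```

No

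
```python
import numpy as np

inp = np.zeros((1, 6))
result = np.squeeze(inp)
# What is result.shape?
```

(6,)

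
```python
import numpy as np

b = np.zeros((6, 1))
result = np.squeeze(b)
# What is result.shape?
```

(6,)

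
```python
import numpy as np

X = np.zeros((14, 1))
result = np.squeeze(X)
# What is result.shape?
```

(14,)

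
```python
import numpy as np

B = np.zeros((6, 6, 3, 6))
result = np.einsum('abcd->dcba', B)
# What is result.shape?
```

(6, 3, 6, 6)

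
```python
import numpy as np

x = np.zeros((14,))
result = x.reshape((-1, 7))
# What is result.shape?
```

(2, 7)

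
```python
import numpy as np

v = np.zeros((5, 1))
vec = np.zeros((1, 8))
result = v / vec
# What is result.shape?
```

(5, 8)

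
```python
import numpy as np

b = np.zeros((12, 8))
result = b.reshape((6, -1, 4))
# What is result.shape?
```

(6, 4, 4)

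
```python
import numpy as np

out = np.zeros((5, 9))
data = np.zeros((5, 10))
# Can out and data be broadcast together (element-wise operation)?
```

No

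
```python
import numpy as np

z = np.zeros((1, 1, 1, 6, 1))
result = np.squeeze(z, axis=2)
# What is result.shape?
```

(1, 1, 6, 1)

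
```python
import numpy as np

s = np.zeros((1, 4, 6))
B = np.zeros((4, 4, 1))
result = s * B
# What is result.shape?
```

(4, 4, 6)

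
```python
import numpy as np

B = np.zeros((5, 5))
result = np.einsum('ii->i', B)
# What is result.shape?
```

(5,)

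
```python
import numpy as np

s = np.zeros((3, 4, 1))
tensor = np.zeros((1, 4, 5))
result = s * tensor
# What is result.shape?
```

(3, 4, 5)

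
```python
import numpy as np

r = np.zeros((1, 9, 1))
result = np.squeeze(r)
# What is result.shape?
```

(9,)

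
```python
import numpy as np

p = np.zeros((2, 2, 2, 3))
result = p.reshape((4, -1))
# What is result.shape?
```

(4, 6)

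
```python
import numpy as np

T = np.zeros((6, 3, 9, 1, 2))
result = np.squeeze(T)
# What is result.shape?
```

(6, 3, 9, 2)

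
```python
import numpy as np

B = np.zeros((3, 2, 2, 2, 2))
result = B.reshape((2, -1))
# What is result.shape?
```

(2, 24)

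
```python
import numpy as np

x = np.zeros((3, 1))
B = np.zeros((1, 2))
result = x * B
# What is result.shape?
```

(3, 2)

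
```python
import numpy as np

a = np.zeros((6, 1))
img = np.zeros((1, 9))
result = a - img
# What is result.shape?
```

(6, 9)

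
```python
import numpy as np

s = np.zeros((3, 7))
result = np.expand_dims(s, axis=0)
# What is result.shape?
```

(1, 3, 7)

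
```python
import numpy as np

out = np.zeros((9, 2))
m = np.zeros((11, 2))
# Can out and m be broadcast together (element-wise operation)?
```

No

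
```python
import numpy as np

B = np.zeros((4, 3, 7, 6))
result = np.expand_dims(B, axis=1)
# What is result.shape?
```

(4, 1, 3, 7, 6)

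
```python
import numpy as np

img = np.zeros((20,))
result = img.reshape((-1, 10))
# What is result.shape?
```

(2, 10)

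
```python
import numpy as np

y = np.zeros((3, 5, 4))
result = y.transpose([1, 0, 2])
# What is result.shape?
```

(5, 3, 4)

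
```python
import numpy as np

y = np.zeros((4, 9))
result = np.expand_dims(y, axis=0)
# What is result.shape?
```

(1, 4, 9)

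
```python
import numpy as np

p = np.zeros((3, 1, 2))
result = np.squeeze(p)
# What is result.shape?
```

(3, 2)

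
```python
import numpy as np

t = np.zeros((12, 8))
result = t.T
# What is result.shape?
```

(8, 12)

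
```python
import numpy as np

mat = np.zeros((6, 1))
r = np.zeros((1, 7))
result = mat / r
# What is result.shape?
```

(6, 7)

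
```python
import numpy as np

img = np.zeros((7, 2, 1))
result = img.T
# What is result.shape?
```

(1, 2, 7)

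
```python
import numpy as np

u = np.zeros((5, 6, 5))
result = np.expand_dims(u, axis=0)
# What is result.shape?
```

(1, 5, 6, 5)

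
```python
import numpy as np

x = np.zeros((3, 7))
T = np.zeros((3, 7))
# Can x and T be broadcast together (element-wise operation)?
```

Yes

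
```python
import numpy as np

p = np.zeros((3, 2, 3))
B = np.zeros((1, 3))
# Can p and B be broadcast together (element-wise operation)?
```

Yes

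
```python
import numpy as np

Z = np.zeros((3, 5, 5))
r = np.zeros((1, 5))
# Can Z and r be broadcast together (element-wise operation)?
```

Yes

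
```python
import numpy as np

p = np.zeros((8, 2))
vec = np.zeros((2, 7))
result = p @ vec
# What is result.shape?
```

(8, 7)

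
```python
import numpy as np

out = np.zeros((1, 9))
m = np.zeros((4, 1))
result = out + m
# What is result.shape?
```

(4, 9)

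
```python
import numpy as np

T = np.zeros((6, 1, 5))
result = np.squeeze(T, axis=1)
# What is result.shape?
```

(6, 5)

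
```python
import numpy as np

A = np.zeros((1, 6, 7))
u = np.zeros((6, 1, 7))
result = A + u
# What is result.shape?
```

(6, 6, 7)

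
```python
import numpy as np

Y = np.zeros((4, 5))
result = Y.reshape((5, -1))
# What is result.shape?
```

(5, 4)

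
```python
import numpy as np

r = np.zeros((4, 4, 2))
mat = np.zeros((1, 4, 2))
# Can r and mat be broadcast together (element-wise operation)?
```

Yes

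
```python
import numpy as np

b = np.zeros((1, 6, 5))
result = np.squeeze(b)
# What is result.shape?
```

(6, 5)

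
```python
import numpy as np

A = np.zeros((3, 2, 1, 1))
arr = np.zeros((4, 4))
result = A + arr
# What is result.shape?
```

(3, 2, 4, 4)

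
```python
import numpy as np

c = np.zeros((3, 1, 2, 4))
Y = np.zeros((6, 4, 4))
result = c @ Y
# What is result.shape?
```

(3, 6, 2, 4)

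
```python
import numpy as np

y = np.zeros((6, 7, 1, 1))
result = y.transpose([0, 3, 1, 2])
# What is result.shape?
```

(6, 1, 7, 1)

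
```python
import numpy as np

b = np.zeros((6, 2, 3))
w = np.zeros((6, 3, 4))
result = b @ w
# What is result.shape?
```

(6, 2, 4)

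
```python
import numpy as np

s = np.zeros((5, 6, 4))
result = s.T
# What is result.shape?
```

(4, 6, 5)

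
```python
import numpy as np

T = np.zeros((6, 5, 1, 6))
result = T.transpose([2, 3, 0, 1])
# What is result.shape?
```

(1, 6, 6, 5)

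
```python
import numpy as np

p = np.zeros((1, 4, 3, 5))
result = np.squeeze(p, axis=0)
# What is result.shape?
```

(4, 3, 5)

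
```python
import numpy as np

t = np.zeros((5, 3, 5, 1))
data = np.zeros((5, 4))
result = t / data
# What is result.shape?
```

(5, 3, 5, 4)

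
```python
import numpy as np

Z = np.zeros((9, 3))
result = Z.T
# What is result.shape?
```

(3, 9)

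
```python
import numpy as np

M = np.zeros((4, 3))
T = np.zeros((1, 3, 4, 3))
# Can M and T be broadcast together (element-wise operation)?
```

Yes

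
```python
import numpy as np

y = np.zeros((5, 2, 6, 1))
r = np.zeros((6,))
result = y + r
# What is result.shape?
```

(5, 2, 6, 6)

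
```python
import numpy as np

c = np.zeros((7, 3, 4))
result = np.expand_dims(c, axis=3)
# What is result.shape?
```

(7, 3, 4, 1)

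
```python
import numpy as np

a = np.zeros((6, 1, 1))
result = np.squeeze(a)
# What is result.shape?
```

(6,)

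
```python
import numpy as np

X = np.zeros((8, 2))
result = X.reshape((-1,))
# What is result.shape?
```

(16,)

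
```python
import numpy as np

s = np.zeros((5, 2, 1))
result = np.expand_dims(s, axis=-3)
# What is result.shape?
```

(5, 1, 2, 1)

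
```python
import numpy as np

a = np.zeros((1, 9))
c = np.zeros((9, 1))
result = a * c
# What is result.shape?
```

(9, 9)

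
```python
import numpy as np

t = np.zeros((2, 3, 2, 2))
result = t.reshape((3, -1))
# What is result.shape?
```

(3, 8)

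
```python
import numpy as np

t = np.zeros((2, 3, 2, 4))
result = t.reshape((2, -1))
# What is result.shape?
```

(2, 24)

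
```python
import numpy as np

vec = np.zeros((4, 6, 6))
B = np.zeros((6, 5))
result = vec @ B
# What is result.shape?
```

(4, 6, 5)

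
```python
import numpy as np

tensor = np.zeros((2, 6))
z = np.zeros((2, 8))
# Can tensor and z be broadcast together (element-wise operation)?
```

No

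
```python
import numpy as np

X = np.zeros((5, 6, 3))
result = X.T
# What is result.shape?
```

(3, 6, 5)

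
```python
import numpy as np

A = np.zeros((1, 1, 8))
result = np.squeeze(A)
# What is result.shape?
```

(8,)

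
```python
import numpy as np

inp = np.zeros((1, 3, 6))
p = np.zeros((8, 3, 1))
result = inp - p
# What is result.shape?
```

(8, 3, 6)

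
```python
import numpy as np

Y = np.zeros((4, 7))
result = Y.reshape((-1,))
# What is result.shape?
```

(28,)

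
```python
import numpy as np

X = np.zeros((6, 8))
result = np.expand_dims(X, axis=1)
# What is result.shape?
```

(6, 1, 8)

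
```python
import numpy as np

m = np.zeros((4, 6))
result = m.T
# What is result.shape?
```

(6, 4)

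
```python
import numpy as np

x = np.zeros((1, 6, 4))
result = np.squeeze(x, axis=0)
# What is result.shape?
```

(6, 4)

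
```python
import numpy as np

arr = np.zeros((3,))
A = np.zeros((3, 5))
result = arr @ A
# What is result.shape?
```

(5,)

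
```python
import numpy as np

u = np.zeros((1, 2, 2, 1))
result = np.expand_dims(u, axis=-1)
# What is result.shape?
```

(1, 2, 2, 1, 1)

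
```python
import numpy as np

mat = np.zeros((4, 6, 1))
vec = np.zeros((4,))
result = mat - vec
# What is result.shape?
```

(4, 6, 4)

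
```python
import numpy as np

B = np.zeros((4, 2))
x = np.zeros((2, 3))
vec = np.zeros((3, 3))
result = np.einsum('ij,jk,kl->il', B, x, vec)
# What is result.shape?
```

(4, 3)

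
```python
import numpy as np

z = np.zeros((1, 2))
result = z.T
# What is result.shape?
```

(2, 1)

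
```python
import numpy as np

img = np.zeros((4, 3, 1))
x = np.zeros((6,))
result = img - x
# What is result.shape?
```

(4, 3, 6)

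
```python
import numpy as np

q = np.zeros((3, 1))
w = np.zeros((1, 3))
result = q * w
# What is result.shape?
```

(3, 3)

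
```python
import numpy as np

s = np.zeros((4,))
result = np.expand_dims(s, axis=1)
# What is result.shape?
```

(4, 1)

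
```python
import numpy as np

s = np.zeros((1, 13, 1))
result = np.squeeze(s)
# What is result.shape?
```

(13,)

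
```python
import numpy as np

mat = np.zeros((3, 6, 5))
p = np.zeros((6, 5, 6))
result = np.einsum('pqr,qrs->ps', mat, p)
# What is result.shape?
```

(3, 6)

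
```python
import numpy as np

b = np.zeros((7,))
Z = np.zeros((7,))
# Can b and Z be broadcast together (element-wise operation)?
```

Yes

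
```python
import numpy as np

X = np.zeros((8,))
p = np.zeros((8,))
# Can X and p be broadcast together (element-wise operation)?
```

Yes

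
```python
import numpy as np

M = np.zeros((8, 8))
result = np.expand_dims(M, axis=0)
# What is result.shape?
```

(1, 8, 8)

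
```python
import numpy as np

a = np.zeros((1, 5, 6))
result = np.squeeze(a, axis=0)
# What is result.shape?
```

(5, 6)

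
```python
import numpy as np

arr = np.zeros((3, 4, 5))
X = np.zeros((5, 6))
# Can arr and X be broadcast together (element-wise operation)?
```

No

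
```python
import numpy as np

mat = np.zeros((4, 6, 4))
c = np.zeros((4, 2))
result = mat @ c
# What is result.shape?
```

(4, 6, 2)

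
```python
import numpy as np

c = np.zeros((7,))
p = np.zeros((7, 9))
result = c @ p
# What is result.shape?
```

(9,)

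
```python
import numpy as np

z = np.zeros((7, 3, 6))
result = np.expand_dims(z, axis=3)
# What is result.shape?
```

(7, 3, 6, 1)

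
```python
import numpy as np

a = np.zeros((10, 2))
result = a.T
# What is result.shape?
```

(2, 10)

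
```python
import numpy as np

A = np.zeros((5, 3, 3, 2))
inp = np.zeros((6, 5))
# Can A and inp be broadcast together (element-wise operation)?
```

No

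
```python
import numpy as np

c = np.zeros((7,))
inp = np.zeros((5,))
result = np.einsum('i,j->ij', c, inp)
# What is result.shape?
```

(7, 5)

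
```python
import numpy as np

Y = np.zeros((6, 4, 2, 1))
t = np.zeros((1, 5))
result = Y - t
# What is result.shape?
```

(6, 4, 2, 5)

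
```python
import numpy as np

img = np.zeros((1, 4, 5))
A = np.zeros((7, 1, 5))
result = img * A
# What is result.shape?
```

(7, 4, 5)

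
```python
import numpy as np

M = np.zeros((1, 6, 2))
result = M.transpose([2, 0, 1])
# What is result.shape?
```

(2, 1, 6)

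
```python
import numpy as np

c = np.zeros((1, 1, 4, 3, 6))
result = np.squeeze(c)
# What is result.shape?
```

(4, 3, 6)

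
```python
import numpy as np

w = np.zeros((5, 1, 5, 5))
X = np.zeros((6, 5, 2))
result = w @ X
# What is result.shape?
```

(5, 6, 5, 2)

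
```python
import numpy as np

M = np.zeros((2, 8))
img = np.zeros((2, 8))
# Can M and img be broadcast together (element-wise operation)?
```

Yes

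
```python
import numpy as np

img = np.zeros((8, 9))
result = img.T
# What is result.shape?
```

(9, 8)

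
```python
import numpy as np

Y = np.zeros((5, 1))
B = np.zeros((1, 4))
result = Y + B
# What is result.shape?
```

(5, 4)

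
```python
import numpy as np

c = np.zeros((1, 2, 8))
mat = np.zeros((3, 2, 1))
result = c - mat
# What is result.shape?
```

(3, 2, 8)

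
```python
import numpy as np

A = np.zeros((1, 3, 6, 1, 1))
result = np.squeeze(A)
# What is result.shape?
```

(3, 6)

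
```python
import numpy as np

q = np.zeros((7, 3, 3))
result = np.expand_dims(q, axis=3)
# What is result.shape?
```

(7, 3, 3, 1)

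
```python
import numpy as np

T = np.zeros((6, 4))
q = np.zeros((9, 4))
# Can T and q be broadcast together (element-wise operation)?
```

No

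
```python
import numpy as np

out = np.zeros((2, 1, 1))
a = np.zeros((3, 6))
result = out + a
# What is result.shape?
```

(2, 3, 6)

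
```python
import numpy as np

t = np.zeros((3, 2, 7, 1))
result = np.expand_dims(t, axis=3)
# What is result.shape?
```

(3, 2, 7, 1, 1)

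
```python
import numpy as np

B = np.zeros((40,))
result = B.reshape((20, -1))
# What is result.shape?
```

(20, 2)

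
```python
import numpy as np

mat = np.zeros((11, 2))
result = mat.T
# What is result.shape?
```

(2, 11)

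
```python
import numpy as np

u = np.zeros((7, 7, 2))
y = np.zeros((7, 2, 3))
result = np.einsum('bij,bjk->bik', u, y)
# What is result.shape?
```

(7, 7, 3)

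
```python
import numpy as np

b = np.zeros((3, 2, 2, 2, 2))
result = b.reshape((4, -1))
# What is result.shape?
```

(4, 12)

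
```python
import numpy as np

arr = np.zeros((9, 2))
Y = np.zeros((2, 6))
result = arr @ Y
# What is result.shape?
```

(9, 6)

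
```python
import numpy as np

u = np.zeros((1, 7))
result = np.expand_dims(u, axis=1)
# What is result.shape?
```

(1, 1, 7)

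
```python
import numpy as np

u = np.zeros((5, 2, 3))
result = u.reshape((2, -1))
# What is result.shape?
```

(2, 15)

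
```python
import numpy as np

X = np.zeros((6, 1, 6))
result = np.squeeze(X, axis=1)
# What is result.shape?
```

(6, 6)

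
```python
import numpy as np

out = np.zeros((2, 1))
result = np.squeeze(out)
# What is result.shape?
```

(2,)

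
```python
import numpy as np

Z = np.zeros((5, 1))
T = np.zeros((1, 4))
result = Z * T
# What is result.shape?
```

(5, 4)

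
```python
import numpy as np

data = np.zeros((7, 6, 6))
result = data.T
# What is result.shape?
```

(6, 6, 7)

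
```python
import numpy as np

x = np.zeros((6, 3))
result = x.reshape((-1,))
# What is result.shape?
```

(18,)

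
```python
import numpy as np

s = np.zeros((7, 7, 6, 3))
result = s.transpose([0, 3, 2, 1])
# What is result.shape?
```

(7, 3, 6, 7)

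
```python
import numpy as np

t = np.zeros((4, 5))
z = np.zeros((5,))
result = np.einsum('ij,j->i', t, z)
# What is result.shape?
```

(4,)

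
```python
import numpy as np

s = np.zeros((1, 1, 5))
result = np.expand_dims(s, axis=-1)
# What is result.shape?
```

(1, 1, 5, 1)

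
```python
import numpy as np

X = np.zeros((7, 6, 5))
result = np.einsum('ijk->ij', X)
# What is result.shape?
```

(7, 6)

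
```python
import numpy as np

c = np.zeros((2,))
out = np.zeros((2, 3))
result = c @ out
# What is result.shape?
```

(3,)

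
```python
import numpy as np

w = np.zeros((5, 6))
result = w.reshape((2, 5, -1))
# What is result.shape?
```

(2, 5, 3)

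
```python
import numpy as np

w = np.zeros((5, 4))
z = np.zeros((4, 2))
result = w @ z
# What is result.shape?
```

(5, 2)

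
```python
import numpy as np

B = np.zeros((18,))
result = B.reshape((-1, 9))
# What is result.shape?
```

(2, 9)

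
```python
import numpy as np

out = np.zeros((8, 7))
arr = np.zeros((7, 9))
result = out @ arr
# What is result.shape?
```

(8, 9)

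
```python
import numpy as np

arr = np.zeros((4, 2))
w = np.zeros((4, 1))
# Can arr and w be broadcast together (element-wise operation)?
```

Yes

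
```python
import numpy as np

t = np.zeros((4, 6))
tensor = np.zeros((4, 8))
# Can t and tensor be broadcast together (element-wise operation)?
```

No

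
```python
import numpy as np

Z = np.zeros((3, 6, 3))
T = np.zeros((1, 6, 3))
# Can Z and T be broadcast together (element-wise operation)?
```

Yes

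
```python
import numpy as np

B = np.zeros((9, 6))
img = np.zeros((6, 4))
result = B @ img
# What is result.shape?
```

(9, 4)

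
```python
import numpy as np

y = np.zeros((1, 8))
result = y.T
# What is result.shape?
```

(8, 1)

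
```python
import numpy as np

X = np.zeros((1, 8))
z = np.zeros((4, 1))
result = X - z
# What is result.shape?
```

(4, 8)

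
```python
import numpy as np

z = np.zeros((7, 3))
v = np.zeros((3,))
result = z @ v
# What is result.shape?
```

(7,)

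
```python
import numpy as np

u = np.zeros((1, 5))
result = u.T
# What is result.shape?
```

(5, 1)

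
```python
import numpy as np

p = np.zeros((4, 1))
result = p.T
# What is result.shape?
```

(1, 4)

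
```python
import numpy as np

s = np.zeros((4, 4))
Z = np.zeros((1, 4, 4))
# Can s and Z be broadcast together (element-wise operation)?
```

Yes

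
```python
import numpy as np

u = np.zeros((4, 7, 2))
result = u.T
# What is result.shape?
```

(2, 7, 4)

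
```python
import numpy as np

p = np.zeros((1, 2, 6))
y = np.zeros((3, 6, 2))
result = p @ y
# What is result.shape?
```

(3, 2, 2)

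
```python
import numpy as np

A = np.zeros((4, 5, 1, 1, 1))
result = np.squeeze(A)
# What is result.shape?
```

(4, 5)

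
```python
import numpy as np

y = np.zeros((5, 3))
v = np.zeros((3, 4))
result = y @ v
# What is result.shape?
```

(5, 4)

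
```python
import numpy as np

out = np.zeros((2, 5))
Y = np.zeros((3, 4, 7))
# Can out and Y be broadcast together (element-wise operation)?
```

No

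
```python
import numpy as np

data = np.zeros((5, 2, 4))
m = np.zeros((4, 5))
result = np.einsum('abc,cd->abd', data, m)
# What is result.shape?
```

(5, 2, 5)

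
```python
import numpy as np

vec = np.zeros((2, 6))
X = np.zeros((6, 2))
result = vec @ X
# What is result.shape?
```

(2, 2)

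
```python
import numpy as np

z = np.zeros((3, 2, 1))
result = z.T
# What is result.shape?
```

(1, 2, 3)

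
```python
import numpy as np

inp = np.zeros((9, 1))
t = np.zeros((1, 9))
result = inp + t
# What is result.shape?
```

(9, 9)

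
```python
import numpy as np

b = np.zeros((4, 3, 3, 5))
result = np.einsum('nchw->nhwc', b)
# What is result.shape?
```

(4, 3, 5, 3)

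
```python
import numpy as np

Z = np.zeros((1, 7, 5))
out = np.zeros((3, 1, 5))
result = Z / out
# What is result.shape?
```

(3, 7, 5)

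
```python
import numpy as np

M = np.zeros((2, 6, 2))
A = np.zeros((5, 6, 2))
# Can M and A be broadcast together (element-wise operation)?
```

No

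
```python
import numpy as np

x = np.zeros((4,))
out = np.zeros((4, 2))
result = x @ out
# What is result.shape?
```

(2,)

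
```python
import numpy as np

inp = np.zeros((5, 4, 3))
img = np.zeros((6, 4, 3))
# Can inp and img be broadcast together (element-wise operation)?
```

No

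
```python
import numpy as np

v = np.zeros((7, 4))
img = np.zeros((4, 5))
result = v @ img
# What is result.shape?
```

(7, 5)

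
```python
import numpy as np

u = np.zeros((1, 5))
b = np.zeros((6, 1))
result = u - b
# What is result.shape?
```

(6, 5)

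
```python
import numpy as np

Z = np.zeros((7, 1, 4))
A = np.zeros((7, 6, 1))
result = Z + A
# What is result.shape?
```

(7, 6, 4)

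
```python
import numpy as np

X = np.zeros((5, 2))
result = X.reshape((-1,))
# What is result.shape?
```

(10,)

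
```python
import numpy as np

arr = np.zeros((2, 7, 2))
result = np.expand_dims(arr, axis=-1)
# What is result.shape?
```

(2, 7, 2, 1)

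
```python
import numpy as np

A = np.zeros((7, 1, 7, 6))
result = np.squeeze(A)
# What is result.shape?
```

(7, 7, 6)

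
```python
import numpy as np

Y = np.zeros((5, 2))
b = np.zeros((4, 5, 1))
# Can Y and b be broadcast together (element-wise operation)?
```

Yes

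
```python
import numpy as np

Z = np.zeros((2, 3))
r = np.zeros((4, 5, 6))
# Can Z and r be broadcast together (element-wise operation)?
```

No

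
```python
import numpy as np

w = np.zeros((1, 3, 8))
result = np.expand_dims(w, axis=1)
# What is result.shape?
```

(1, 1, 3, 8)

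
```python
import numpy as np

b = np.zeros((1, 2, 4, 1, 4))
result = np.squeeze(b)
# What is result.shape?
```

(2, 4, 4)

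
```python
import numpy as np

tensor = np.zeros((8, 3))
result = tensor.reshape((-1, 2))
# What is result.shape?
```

(12, 2)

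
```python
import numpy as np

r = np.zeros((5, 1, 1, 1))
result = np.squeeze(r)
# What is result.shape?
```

(5,)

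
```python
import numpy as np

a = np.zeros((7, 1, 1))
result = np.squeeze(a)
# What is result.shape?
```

(7,)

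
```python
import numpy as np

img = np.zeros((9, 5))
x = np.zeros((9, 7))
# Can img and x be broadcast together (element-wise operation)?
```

No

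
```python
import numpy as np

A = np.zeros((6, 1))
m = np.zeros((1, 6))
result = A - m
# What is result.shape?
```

(6, 6)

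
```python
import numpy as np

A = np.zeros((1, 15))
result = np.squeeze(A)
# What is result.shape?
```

(15,)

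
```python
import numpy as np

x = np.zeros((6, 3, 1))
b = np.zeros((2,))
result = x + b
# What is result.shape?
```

(6, 3, 2)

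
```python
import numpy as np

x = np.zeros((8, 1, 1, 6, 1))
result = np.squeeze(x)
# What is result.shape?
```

(8, 6)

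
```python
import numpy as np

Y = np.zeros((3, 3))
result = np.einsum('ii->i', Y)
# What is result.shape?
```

(3,)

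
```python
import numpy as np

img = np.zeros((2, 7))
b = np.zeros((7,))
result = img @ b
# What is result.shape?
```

(2,)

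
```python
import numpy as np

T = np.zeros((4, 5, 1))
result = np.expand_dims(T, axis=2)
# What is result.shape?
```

(4, 5, 1, 1)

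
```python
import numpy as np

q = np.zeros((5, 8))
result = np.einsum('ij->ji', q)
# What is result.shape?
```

(8, 5)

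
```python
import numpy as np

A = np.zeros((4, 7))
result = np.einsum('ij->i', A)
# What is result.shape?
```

(4,)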